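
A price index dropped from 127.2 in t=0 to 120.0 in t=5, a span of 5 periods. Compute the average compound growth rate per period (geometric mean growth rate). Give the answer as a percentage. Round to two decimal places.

-1.16%

Growth factor = (120.0/127.2)^(1/5) = (0.943396)^(1/5) = 0.988414
Growth rate = 0.988414 − 1 = -0.011586 = -1.1586%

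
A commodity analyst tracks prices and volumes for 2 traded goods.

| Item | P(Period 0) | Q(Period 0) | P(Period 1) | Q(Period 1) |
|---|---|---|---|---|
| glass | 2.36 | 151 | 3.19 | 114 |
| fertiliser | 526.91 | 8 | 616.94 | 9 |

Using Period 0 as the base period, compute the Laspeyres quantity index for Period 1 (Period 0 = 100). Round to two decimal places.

Laspeyres quantity index uses base-period prices as weights.
ΣP(Period 0)·Q(Period 1) = 2.36×114 + 526.91×9 = 269.04 + 4742.19 = 5011.23
ΣP(Period 0)·Q(Period 0) = 2.36×151 + 526.91×8 = 356.36 + 4215.28 = 4571.64
Index = 5011.23 / 4571.64 × 100 = 109.6156

109.62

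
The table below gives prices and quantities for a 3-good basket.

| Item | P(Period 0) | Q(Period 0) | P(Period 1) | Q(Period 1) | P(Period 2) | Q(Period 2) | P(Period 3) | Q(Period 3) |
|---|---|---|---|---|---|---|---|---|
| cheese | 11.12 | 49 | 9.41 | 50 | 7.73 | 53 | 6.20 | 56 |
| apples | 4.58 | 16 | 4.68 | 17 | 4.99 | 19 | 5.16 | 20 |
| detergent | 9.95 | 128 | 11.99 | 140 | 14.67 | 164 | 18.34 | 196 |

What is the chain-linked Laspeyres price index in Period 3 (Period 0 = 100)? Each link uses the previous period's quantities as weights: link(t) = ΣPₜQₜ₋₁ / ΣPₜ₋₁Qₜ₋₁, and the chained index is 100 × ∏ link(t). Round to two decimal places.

146.35

Link Period 0→Period 1:
ΣP(Period 1)Q(Period 0) = 9.41×49 + 4.68×16 + 11.99×128 = 461.09 + 74.88 + 1534.72 = 2070.69
ΣP(Period 0)Q(Period 0) = 11.12×49 + 4.58×16 + 9.95×128 = 544.88 + 73.28 + 1273.6 = 1891.76
link = 2070.69/1891.76 = 1.094584
Link Period 1→Period 2:
ΣP(Period 2)Q(Period 1) = 7.73×50 + 4.99×17 + 14.67×140 = 386.5 + 84.83 + 2053.8 = 2525.13
ΣP(Period 1)Q(Period 1) = 9.41×50 + 4.68×17 + 11.99×140 = 470.5 + 79.56 + 1678.6 = 2228.66
link = 2525.13/2228.66 = 1.133026
Link Period 2→Period 3:
ΣP(Period 3)Q(Period 2) = 6.20×53 + 5.16×19 + 18.34×164 = 328.6 + 98.04 + 3007.76 = 3434.4
ΣP(Period 2)Q(Period 2) = 7.73×53 + 4.99×19 + 14.67×164 = 409.69 + 94.81 + 2405.88 = 2910.38
link = 3434.4/2910.38 = 1.180052
Chained index = 100 × 1.094584 × 1.133026 × 1.180052 = 146.3491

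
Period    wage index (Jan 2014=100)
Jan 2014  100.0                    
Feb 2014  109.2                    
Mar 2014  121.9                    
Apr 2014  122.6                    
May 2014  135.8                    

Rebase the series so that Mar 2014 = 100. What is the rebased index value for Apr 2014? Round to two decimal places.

100.57

Rebased(Apr 2014) = 122.6 / 121.9 × 100 = 100.5742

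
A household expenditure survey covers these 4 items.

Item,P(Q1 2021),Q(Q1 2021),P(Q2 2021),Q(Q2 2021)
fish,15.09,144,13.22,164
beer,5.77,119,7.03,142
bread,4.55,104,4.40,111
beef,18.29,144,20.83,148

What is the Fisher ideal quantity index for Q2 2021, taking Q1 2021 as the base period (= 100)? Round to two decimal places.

Laspeyres component (base-period weights):
ΣP(Q1 2021)Q(Q2 2021) = 15.09×164 + 5.77×142 + 4.55×111 + 18.29×148 = 2474.76 + 819.34 + 505.05 + 2706.92 = 6506.07
ΣP(Q1 2021)Q(Q1 2021) = 15.09×144 + 5.77×119 + 4.55×104 + 18.29×144 = 2172.96 + 686.63 + 473.2 + 2633.76 = 5966.55
L = 6506.07 / 5966.55 × 100 = 109.0424
Paasche component (current-period weights):
ΣP(Q2 2021)Q(Q2 2021) = 13.22×164 + 7.03×142 + 4.40×111 + 20.83×148 = 2168.08 + 998.26 + 488.4 + 3082.84 = 6737.58
ΣP(Q2 2021)Q(Q1 2021) = 13.22×144 + 7.03×119 + 4.40×104 + 20.83×144 = 1903.68 + 836.57 + 457.6 + 2999.52 = 6197.37
P = 6737.58 / 6197.37 × 100 = 108.7168
Fisher = √(L × P) = √(109.0424 × 108.7168) = 108.8795

108.88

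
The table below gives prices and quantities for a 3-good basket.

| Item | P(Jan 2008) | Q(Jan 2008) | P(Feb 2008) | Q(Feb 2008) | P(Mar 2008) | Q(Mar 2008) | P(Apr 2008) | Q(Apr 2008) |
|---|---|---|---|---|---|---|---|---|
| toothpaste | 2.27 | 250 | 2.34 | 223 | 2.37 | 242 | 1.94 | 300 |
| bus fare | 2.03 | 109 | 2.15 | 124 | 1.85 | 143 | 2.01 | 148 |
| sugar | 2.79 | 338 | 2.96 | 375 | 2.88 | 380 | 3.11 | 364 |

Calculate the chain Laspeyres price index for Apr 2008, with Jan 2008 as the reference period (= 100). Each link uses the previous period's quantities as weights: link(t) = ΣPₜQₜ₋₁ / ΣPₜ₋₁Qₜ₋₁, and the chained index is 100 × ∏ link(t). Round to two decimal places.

102.06

Link Jan 2008→Feb 2008:
ΣP(Feb 2008)Q(Jan 2008) = 2.34×250 + 2.15×109 + 2.96×338 = 585 + 234.35 + 1000.48 = 1819.83
ΣP(Jan 2008)Q(Jan 2008) = 2.27×250 + 2.03×109 + 2.79×338 = 567.5 + 221.27 + 943.02 = 1731.79
link = 1819.83/1731.79 = 1.050838
Link Feb 2008→Mar 2008:
ΣP(Mar 2008)Q(Feb 2008) = 2.37×223 + 1.85×124 + 2.88×375 = 528.51 + 229.4 + 1080 = 1837.91
ΣP(Feb 2008)Q(Feb 2008) = 2.34×223 + 2.15×124 + 2.96×375 = 521.82 + 266.6 + 1110 = 1898.42
link = 1837.91/1898.42 = 0.968126
Link Mar 2008→Apr 2008:
ΣP(Apr 2008)Q(Mar 2008) = 1.94×242 + 2.01×143 + 3.11×380 = 469.48 + 287.43 + 1181.8 = 1938.71
ΣP(Mar 2008)Q(Mar 2008) = 2.37×242 + 1.85×143 + 2.88×380 = 573.54 + 264.55 + 1094.4 = 1932.49
link = 1938.71/1932.49 = 1.003219
Chained index = 100 × 1.050838 × 0.968126 × 1.003219 = 102.0618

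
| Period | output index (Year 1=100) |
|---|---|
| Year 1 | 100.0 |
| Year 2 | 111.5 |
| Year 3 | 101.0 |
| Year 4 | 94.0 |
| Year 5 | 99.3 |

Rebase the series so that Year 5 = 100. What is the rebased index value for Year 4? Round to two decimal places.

94.66

Rebased(Year 4) = 94.0 / 99.3 × 100 = 94.6626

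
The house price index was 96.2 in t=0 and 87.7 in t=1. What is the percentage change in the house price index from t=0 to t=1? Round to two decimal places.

Change = (87.7 − 96.2) / 96.2 × 100
       = -8.5 / 96.2 × 100 = -8.8358%

-8.84%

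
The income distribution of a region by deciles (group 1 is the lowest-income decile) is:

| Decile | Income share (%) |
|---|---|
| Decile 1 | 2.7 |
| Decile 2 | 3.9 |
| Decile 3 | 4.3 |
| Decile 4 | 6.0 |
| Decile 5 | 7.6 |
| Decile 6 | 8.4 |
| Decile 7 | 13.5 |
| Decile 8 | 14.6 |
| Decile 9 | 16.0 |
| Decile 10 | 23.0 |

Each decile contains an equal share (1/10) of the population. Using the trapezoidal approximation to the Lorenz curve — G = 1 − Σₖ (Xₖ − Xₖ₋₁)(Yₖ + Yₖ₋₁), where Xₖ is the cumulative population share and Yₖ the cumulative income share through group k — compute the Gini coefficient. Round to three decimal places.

Cumulative income shares Yₖ: 0.0270, 0.0660, 0.1090, 0.1690, 0.2450, 0.3290, 0.4640, 0.6100, 0.7700, 1.0000
Σ (Xₖ−Xₖ₋₁)(Yₖ+Yₖ₋₁) = (1/10)(0.0270+0.0000) + (1/10)(0.0660+0.0270) + (1/10)(0.1090+0.0660) + (1/10)(0.1690+0.1090) + (1/10)(0.2450+0.1690) + (1/10)(0.3290+0.2450) + (1/10)(0.4640+0.3290) + (1/10)(0.6100+0.4640) + (1/10)(0.7700+0.6100) + (1/10)(1.0000+0.7700)
  = 0.0027 + 0.0093 + 0.0175 + 0.0278 + 0.0414 + 0.0574 + 0.0793 + 0.1074 + 0.1380 + 0.1770 = 0.6578
G = 1 − 0.6578 = 0.3422

0.342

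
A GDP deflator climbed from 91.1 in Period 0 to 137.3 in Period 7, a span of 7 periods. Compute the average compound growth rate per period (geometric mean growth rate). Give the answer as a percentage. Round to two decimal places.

Growth factor = (137.3/91.1)^(1/7) = (1.507135)^(1/7) = 1.060353
Growth rate = 1.060353 − 1 = 0.060353 = 6.0353%

6.04%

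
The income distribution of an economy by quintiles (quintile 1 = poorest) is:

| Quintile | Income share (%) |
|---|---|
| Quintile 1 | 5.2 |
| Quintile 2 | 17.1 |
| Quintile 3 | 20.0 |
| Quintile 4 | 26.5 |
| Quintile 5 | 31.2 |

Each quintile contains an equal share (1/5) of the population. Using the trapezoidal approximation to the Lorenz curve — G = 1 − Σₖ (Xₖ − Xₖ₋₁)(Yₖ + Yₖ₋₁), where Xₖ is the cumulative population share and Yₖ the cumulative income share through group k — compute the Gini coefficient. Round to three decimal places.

0.246

Cumulative income shares Yₖ: 0.0520, 0.2230, 0.4230, 0.6880, 1.0000
Σ (Xₖ−Xₖ₋₁)(Yₖ+Yₖ₋₁) = (1/5)(0.0520+0.0000) + (1/5)(0.2230+0.0520) + (1/5)(0.4230+0.2230) + (1/5)(0.6880+0.4230) + (1/5)(1.0000+0.6880)
  = 0.0104 + 0.0550 + 0.1292 + 0.2222 + 0.3376 = 0.7544
G = 1 − 0.7544 = 0.2456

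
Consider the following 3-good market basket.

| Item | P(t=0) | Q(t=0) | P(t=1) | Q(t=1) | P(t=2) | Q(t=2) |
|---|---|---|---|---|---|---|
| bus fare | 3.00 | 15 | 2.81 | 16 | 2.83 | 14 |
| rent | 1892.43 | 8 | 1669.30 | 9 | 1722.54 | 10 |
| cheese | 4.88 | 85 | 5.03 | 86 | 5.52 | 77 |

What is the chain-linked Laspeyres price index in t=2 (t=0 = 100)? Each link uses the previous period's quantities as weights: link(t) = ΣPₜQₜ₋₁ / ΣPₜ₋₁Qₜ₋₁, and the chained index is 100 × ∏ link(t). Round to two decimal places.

Link t=0→t=1:
ΣP(t=1)Q(t=0) = 2.81×15 + 1669.30×8 + 5.03×85 = 42.15 + 13354.4 + 427.55 = 13824.1
ΣP(t=0)Q(t=0) = 3.00×15 + 1892.43×8 + 4.88×85 = 45 + 15139.44 + 414.8 = 15599.24
link = 13824.1/15599.24 = 0.886203
Link t=1→t=2:
ΣP(t=2)Q(t=1) = 2.83×16 + 1722.54×9 + 5.52×86 = 45.28 + 15502.86 + 474.72 = 16022.86
ΣP(t=1)Q(t=1) = 2.81×16 + 1669.30×9 + 5.03×86 = 44.96 + 15023.7 + 432.58 = 15501.24
link = 16022.86/15501.24 = 1.033650
Chained index = 100 × 0.886203 × 1.033650 = 91.6024

91.60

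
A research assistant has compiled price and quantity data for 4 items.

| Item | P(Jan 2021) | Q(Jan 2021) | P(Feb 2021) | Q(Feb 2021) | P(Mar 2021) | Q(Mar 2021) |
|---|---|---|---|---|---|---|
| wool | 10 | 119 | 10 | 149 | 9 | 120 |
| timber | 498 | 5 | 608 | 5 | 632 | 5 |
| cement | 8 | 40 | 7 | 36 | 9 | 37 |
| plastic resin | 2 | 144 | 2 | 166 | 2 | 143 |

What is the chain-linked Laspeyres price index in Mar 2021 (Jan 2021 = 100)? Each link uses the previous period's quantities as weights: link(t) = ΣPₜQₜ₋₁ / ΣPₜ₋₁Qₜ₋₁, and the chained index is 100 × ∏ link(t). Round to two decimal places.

Link Jan 2021→Feb 2021:
ΣP(Feb 2021)Q(Jan 2021) = 10×119 + 608×5 + 7×40 + 2×144 = 1190 + 3040 + 280 + 288 = 4798
ΣP(Jan 2021)Q(Jan 2021) = 10×119 + 498×5 + 8×40 + 2×144 = 1190 + 2490 + 320 + 288 = 4288
link = 4798/4288 = 1.118937
Link Feb 2021→Mar 2021:
ΣP(Mar 2021)Q(Feb 2021) = 9×149 + 632×5 + 9×36 + 2×166 = 1341 + 3160 + 324 + 332 = 5157
ΣP(Feb 2021)Q(Feb 2021) = 10×149 + 608×5 + 7×36 + 2×166 = 1490 + 3040 + 252 + 332 = 5114
link = 5157/5114 = 1.008408
Chained index = 100 × 1.118937 × 1.008408 = 112.8345

112.83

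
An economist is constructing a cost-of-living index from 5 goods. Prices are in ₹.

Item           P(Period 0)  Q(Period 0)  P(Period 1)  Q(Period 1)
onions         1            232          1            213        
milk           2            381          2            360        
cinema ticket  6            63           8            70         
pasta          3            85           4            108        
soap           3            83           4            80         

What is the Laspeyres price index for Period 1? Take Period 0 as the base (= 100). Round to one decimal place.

Laspeyres price index uses base-period quantities as weights.
ΣP(Period 1)·Q(Period 0) = 1×232 + 2×381 + 8×63 + 4×85 + 4×83 = 232 + 762 + 504 + 340 + 332 = 2170
ΣP(Period 0)·Q(Period 0) = 1×232 + 2×381 + 6×63 + 3×85 + 3×83 = 232 + 762 + 378 + 255 + 249 = 1876
Index = 2170 / 1876 × 100 = 115.6716

115.7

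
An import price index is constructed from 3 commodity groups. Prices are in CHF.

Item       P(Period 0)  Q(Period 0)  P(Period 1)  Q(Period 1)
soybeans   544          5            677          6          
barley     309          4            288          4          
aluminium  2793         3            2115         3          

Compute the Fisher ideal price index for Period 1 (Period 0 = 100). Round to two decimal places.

Laspeyres component (base-period weights):
ΣP(Period 1)Q(Period 0) = 677×5 + 288×4 + 2115×3 = 3385 + 1152 + 6345 = 10882
ΣP(Period 0)Q(Period 0) = 544×5 + 309×4 + 2793×3 = 2720 + 1236 + 8379 = 12335
L = 10882 / 12335 × 100 = 88.2205
Paasche component (current-period weights):
ΣP(Period 1)Q(Period 1) = 677×6 + 288×4 + 2115×3 = 4062 + 1152 + 6345 = 11559
ΣP(Period 0)Q(Period 1) = 544×6 + 309×4 + 2793×3 = 3264 + 1236 + 8379 = 12879
P = 11559 / 12879 × 100 = 89.7508
Fisher = √(L × P) = √(88.2205 × 89.7508) = 88.9823

88.98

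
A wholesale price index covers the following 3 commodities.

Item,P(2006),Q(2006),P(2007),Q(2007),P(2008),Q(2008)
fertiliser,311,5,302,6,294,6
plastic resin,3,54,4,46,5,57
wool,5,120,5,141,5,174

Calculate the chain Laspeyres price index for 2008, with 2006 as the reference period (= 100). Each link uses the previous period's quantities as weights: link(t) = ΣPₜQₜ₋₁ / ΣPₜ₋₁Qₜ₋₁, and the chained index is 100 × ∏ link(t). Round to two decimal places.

100.31

Link 2006→2007:
ΣP(2007)Q(2006) = 302×5 + 4×54 + 5×120 = 1510 + 216 + 600 = 2326
ΣP(2006)Q(2006) = 311×5 + 3×54 + 5×120 = 1555 + 162 + 600 = 2317
link = 2326/2317 = 1.003884
Link 2007→2008:
ΣP(2008)Q(2007) = 294×6 + 5×46 + 5×141 = 1764 + 230 + 705 = 2699
ΣP(2007)Q(2007) = 302×6 + 4×46 + 5×141 = 1812 + 184 + 705 = 2701
link = 2699/2701 = 0.999260
Chained index = 100 × 1.003884 × 0.999260 = 100.3141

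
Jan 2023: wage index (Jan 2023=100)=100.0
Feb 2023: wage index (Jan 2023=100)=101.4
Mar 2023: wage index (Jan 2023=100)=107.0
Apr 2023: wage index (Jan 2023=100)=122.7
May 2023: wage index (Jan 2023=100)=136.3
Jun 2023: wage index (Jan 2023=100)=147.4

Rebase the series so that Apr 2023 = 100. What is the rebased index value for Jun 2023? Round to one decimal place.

Rebased(Jun 2023) = 147.4 / 122.7 × 100 = 120.1304

120.1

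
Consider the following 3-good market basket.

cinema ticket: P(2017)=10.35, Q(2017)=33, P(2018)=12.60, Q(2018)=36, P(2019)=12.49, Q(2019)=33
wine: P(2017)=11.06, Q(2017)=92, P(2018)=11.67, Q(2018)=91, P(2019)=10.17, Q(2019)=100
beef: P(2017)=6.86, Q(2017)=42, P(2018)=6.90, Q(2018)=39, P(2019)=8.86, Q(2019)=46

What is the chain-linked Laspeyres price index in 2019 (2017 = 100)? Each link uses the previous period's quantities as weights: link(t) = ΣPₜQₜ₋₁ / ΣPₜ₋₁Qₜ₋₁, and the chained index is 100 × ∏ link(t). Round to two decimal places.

Link 2017→2018:
ΣP(2018)Q(2017) = 12.60×33 + 11.67×92 + 6.90×42 = 415.8 + 1073.64 + 289.8 = 1779.24
ΣP(2017)Q(2017) = 10.35×33 + 11.06×92 + 6.86×42 = 341.55 + 1017.52 + 288.12 = 1647.19
link = 1779.24/1647.19 = 1.080167
Link 2018→2019:
ΣP(2019)Q(2018) = 12.49×36 + 10.17×91 + 8.86×39 = 449.64 + 925.47 + 345.54 = 1720.65
ΣP(2018)Q(2018) = 12.60×36 + 11.67×91 + 6.90×39 = 453.6 + 1061.97 + 269.1 = 1784.67
link = 1720.65/1784.67 = 0.964128
Chained index = 100 × 1.080167 × 0.964128 = 104.1419

104.14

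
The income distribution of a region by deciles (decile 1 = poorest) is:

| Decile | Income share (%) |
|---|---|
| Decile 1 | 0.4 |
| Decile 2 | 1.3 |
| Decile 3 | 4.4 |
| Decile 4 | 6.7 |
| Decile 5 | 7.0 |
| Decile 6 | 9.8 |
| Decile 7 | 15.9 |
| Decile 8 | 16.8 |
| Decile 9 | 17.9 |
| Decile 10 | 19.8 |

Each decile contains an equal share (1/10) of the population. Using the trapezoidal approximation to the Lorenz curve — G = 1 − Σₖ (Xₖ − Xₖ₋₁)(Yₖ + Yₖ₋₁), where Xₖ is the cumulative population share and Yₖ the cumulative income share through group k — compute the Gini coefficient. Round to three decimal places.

0.383

Cumulative income shares Yₖ: 0.0040, 0.0170, 0.0610, 0.1280, 0.1980, 0.2960, 0.4550, 0.6230, 0.8020, 1.0000
Σ (Xₖ−Xₖ₋₁)(Yₖ+Yₖ₋₁) = (1/10)(0.0040+0.0000) + (1/10)(0.0170+0.0040) + (1/10)(0.0610+0.0170) + (1/10)(0.1280+0.0610) + (1/10)(0.1980+0.1280) + (1/10)(0.2960+0.1980) + (1/10)(0.4550+0.2960) + (1/10)(0.6230+0.4550) + (1/10)(0.8020+0.6230) + (1/10)(1.0000+0.8020)
  = 0.0004 + 0.0021 + 0.0078 + 0.0189 + 0.0326 + 0.0494 + 0.0751 + 0.1078 + 0.1425 + 0.1802 = 0.6168
G = 1 − 0.6168 = 0.3832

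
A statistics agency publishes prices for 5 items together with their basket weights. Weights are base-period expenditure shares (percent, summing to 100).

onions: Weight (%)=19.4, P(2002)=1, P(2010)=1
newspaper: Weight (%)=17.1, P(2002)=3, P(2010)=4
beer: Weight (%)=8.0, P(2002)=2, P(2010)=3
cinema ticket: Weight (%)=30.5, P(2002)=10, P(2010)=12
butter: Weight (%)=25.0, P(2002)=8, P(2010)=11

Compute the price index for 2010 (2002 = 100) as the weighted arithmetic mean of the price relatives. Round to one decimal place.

125.2

onions: 19.4 × (1/1) = 19.4 × 1.000000 = 19.4000
newspaper: 17.1 × (4/3) = 17.1 × 1.333333 = 22.8000
beer: 8.0 × (3/2) = 8.0 × 1.500000 = 12.0000
cinema ticket: 30.5 × (12/10) = 30.5 × 1.200000 = 36.6000
butter: 25.0 × (11/8) = 25.0 × 1.375000 = 34.3750
Index = Σ wᵢ·(p₁ᵢ/p₀ᵢ) = 19.4000 + 22.8000 + 12.0000 + 36.6000 + 34.3750 = 125.1750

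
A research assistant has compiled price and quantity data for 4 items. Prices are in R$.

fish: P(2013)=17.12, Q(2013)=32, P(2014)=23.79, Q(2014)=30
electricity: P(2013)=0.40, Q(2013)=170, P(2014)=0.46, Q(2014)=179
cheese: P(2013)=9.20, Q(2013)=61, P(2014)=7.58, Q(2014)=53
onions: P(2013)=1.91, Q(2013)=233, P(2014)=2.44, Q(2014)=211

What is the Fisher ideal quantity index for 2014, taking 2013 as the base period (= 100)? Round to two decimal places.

91.27

Laspeyres component (base-period weights):
ΣP(2013)Q(2014) = 17.12×30 + 0.40×179 + 9.20×53 + 1.91×211 = 513.6 + 71.6 + 487.6 + 403.01 = 1475.81
ΣP(2013)Q(2013) = 17.12×32 + 0.40×170 + 9.20×61 + 1.91×233 = 547.84 + 68 + 561.2 + 445.03 = 1622.07
L = 1475.81 / 1622.07 × 100 = 90.9831
Paasche component (current-period weights):
ΣP(2014)Q(2014) = 23.79×30 + 0.46×179 + 7.58×53 + 2.44×211 = 713.7 + 82.34 + 401.74 + 514.84 = 1712.62
ΣP(2014)Q(2013) = 23.79×32 + 0.46×170 + 7.58×61 + 2.44×233 = 761.28 + 78.2 + 462.38 + 568.52 = 1870.38
P = 1712.62 / 1870.38 × 100 = 91.5654
Fisher = √(L × P) = √(90.9831 × 91.5654) = 91.2738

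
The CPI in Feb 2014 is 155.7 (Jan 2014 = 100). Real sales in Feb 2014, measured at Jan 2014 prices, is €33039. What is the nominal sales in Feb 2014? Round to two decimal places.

51441.72

Nominal = Real × (Index/100) = 33039 × (155.7/100)
        = 33039 × 1.557 = 51441.7230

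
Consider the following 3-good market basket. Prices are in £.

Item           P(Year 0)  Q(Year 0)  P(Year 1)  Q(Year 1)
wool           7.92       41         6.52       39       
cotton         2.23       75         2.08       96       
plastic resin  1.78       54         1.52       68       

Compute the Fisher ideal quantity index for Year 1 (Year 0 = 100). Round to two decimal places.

Laspeyres component (base-period weights):
ΣP(Year 0)Q(Year 1) = 7.92×39 + 2.23×96 + 1.78×68 = 308.88 + 214.08 + 121.04 = 644
ΣP(Year 0)Q(Year 0) = 7.92×41 + 2.23×75 + 1.78×54 = 324.72 + 167.25 + 96.12 = 588.09
L = 644 / 588.09 × 100 = 109.5070
Paasche component (current-period weights):
ΣP(Year 1)Q(Year 1) = 6.52×39 + 2.08×96 + 1.52×68 = 254.28 + 199.68 + 103.36 = 557.32
ΣP(Year 1)Q(Year 0) = 6.52×41 + 2.08×75 + 1.52×54 = 267.32 + 156 + 82.08 = 505.4
P = 557.32 / 505.4 × 100 = 110.2731
Fisher = √(L × P) = √(109.5070 × 110.2731) = 109.8894

109.89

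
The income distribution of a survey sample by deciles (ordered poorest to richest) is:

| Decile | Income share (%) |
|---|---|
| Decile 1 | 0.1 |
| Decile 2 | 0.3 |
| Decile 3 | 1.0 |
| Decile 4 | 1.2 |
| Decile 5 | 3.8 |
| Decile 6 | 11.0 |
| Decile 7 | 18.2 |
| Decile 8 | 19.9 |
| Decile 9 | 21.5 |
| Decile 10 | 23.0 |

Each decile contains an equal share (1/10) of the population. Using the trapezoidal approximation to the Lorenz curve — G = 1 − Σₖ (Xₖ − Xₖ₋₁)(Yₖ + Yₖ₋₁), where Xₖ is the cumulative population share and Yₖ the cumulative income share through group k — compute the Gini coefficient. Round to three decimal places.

Cumulative income shares Yₖ: 0.0010, 0.0040, 0.0140, 0.0260, 0.0640, 0.1740, 0.3560, 0.5550, 0.7700, 1.0000
Σ (Xₖ−Xₖ₋₁)(Yₖ+Yₖ₋₁) = (1/10)(0.0010+0.0000) + (1/10)(0.0040+0.0010) + (1/10)(0.0140+0.0040) + (1/10)(0.0260+0.0140) + (1/10)(0.0640+0.0260) + (1/10)(0.1740+0.0640) + (1/10)(0.3560+0.1740) + (1/10)(0.5550+0.3560) + (1/10)(0.7700+0.5550) + (1/10)(1.0000+0.7700)
  = 0.0001 + 0.0005 + 0.0018 + 0.0040 + 0.0090 + 0.0238 + 0.0530 + 0.0911 + 0.1325 + 0.1770 = 0.4928
G = 1 − 0.4928 = 0.5072

0.507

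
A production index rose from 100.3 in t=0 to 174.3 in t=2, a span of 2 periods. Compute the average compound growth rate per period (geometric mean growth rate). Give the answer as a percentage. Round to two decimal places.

Growth factor = (174.3/100.3)^(1/2) = (1.737787)^(1/2) = 1.318251
Growth rate = 1.318251 − 1 = 0.318251 = 31.8251%

31.83%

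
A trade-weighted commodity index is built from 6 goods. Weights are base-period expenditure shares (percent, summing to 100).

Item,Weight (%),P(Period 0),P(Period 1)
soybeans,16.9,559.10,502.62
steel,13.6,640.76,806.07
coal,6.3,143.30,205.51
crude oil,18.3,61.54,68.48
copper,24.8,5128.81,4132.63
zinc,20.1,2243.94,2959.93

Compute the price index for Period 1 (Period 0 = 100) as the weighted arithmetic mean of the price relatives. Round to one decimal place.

soybeans: 16.9 × (502.62/559.10) = 16.9 × 0.898981 = 15.1928
steel: 13.6 × (806.07/640.76) = 13.6 × 1.257991 = 17.1087
coal: 6.3 × (205.51/143.30) = 6.3 × 1.434124 = 9.0350
crude oil: 18.3 × (68.48/61.54) = 18.3 × 1.112772 = 20.3637
copper: 24.8 × (4132.63/5128.81) = 24.8 × 0.805768 = 19.9830
zinc: 20.1 × (2959.93/2243.94) = 20.1 × 1.319077 = 26.5135
Index = Σ wᵢ·(p₁ᵢ/p₀ᵢ) = 15.1928 + 17.1087 + 9.0350 + 20.3637 + 19.9830 + 26.5135 = 108.1966

108.2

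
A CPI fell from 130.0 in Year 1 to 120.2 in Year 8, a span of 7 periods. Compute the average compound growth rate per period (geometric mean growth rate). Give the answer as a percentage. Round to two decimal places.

-1.11%

Growth factor = (120.2/130.0)^(1/7) = (0.924615)^(1/7) = 0.988866
Growth rate = 0.988866 − 1 = -0.011134 = -1.1134%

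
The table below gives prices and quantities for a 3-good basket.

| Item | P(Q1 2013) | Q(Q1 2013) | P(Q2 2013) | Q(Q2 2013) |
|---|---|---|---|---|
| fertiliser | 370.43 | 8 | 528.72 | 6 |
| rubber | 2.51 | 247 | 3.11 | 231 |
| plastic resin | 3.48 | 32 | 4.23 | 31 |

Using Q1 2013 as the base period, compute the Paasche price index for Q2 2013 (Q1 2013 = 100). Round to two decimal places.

138.20

Paasche price index uses current-period quantities as weights.
ΣP(Q2 2013)·Q(Q2 2013) = 528.72×6 + 3.11×231 + 4.23×31 = 3172.32 + 718.41 + 131.13 = 4021.86
ΣP(Q1 2013)·Q(Q2 2013) = 370.43×6 + 2.51×231 + 3.48×31 = 2222.58 + 579.81 + 107.88 = 2910.27
Index = 4021.86 / 2910.27 × 100 = 138.1954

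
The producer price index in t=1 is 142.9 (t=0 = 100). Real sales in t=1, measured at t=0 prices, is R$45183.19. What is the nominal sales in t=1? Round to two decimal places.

64566.78

Nominal = Real × (Index/100) = 45183.19 × (142.9/100)
        = 45183.19 × 1.429 = 64566.7785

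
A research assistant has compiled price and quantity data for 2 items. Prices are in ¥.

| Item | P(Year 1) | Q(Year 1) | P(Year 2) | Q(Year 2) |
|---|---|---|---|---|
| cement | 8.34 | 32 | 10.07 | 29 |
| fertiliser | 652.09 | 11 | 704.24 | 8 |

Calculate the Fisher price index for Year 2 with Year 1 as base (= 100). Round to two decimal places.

Laspeyres component (base-period weights):
ΣP(Year 2)Q(Year 1) = 10.07×32 + 704.24×11 = 322.24 + 7746.64 = 8068.88
ΣP(Year 1)Q(Year 1) = 8.34×32 + 652.09×11 = 266.88 + 7172.99 = 7439.87
L = 8068.88 / 7439.87 × 100 = 108.4546
Paasche component (current-period weights):
ΣP(Year 2)Q(Year 2) = 10.07×29 + 704.24×8 = 292.03 + 5633.92 = 5925.95
ΣP(Year 1)Q(Year 2) = 8.34×29 + 652.09×8 = 241.86 + 5216.72 = 5458.58
P = 5925.95 / 5458.58 × 100 = 108.5621
Fisher = √(L × P) = √(108.4546 × 108.5621) = 108.5083

108.51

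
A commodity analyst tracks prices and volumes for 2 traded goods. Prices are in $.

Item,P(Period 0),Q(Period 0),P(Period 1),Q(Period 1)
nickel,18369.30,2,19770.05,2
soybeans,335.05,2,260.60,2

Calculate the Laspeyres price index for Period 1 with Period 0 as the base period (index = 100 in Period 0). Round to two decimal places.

107.09

Laspeyres price index uses base-period quantities as weights.
ΣP(Period 1)·Q(Period 0) = 19770.05×2 + 260.60×2 = 39540.1 + 521.2 = 40061.3
ΣP(Period 0)·Q(Period 0) = 18369.30×2 + 335.05×2 = 36738.6 + 670.1 = 37408.7
Index = 40061.3 / 37408.7 × 100 = 107.0909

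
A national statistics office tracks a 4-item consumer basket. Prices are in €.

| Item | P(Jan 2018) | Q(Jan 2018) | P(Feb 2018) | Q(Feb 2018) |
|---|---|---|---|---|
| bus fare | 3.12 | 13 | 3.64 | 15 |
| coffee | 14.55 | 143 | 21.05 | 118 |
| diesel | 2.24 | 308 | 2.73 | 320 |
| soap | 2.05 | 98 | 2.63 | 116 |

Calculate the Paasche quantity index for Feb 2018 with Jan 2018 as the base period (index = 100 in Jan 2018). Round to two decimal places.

89.44

Paasche quantity index uses current-period prices as weights.
ΣP(Feb 2018)·Q(Feb 2018) = 3.64×15 + 21.05×118 + 2.73×320 + 2.63×116 = 54.6 + 2483.9 + 873.6 + 305.08 = 3717.18
ΣP(Feb 2018)·Q(Jan 2018) = 3.64×13 + 21.05×143 + 2.73×308 + 2.63×98 = 47.32 + 3010.15 + 840.84 + 257.74 = 4156.05
Index = 3717.18 / 4156.05 × 100 = 89.4402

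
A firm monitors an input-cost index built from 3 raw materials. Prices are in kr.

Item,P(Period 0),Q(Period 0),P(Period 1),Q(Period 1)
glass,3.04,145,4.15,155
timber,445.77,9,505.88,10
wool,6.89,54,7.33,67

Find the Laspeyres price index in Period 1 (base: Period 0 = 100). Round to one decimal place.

115.0

Laspeyres price index uses base-period quantities as weights.
ΣP(Period 1)·Q(Period 0) = 4.15×145 + 505.88×9 + 7.33×54 = 601.75 + 4552.92 + 395.82 = 5550.49
ΣP(Period 0)·Q(Period 0) = 3.04×145 + 445.77×9 + 6.89×54 = 440.8 + 4011.93 + 372.06 = 4824.79
Index = 5550.49 / 4824.79 × 100 = 115.0411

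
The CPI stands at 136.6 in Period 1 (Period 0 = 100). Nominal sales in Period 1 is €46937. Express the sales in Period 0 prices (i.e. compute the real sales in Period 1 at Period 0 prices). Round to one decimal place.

34360.9

Real = Nominal ÷ (Index/100) = 46937 ÷ (136.6/100)
     = 46937 ÷ 1.366 = 34360.9078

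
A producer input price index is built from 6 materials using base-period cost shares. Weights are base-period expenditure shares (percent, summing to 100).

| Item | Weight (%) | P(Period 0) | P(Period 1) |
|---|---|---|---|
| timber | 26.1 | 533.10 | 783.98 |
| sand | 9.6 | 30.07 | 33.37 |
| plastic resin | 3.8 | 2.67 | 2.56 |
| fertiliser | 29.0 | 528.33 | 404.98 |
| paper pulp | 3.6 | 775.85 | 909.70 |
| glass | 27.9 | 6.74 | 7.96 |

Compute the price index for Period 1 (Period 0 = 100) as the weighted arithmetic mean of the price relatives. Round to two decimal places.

timber: 26.1 × (783.98/533.10) = 26.1 × 1.470606 = 38.3828
sand: 9.6 × (33.37/30.07) = 9.6 × 1.109744 = 10.6535
plastic resin: 3.8 × (2.56/2.67) = 3.8 × 0.958801 = 3.6434
fertiliser: 29.0 × (404.98/528.33) = 29.0 × 0.766528 = 22.2293
paper pulp: 3.6 × (909.70/775.85) = 3.6 × 1.172520 = 4.2211
glass: 27.9 × (7.96/6.74) = 27.9 × 1.181009 = 32.9501
Index = Σ wᵢ·(p₁ᵢ/p₀ᵢ) = 38.3828 + 10.6535 + 3.6434 + 22.2293 + 4.2211 + 32.9501 = 112.0803

112.08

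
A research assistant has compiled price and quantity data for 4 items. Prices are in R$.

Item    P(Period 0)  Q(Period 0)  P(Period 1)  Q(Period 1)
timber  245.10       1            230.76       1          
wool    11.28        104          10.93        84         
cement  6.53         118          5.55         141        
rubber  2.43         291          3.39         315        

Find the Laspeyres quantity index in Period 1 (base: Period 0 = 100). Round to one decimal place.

Laspeyres quantity index uses base-period prices as weights.
ΣP(Period 0)·Q(Period 1) = 245.10×1 + 11.28×84 + 6.53×141 + 2.43×315 = 245.1 + 947.52 + 920.73 + 765.45 = 2878.8
ΣP(Period 0)·Q(Period 0) = 245.10×1 + 11.28×104 + 6.53×118 + 2.43×291 = 245.1 + 1173.12 + 770.54 + 707.13 = 2895.89
Index = 2878.8 / 2895.89 × 100 = 99.4099

99.4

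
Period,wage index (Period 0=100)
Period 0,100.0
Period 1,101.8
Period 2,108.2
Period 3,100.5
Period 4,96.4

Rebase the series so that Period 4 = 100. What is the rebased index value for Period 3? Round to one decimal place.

104.3

Rebased(Period 3) = 100.5 / 96.4 × 100 = 104.2531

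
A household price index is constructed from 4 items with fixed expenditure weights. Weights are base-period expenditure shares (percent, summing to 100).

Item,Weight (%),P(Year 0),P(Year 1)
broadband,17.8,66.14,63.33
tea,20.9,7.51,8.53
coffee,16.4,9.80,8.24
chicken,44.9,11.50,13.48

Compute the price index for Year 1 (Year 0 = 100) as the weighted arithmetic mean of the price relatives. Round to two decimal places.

107.20

broadband: 17.8 × (63.33/66.14) = 17.8 × 0.957514 = 17.0438
tea: 20.9 × (8.53/7.51) = 20.9 × 1.135819 = 23.7386
coffee: 16.4 × (8.24/9.80) = 16.4 × 0.840816 = 13.7894
chicken: 44.9 × (13.48/11.50) = 44.9 × 1.172174 = 52.6306
Index = Σ wᵢ·(p₁ᵢ/p₀ᵢ) = 17.0438 + 23.7386 + 13.7894 + 52.6306 = 107.2024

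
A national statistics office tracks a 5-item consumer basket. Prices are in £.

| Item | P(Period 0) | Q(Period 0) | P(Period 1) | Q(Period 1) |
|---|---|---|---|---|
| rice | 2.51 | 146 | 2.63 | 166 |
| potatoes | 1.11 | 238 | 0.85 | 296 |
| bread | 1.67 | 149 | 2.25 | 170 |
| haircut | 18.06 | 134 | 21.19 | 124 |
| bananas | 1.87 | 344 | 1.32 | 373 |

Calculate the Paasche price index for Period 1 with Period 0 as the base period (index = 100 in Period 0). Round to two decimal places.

Paasche price index uses current-period quantities as weights.
ΣP(Period 1)·Q(Period 1) = 2.63×166 + 0.85×296 + 2.25×170 + 21.19×124 + 1.32×373 = 436.58 + 251.6 + 382.5 + 2627.56 + 492.36 = 4190.6
ΣP(Period 0)·Q(Period 1) = 2.51×166 + 1.11×296 + 1.67×170 + 18.06×124 + 1.87×373 = 416.66 + 328.56 + 283.9 + 2239.44 + 697.51 = 3966.07
Index = 4190.6 / 3966.07 × 100 = 105.6613

105.66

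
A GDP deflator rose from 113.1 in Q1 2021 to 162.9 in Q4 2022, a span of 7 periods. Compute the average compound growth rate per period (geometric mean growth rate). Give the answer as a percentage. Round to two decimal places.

Growth factor = (162.9/113.1)^(1/7) = (1.440318)^(1/7) = 1.053506
Growth rate = 1.053506 − 1 = 0.053506 = 5.3506%

5.35%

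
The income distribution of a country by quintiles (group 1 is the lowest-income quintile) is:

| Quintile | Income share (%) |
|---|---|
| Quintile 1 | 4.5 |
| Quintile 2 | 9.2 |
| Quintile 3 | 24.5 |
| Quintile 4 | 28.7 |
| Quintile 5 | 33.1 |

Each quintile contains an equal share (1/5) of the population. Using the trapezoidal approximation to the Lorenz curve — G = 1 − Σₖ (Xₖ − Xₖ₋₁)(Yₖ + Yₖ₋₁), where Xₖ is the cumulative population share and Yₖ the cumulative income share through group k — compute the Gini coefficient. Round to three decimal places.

0.307

Cumulative income shares Yₖ: 0.0450, 0.1370, 0.3820, 0.6690, 1.0000
Σ (Xₖ−Xₖ₋₁)(Yₖ+Yₖ₋₁) = (1/5)(0.0450+0.0000) + (1/5)(0.1370+0.0450) + (1/5)(0.3820+0.1370) + (1/5)(0.6690+0.3820) + (1/5)(1.0000+0.6690)
  = 0.0090 + 0.0364 + 0.1038 + 0.2102 + 0.3338 = 0.6932
G = 1 − 0.6932 = 0.3068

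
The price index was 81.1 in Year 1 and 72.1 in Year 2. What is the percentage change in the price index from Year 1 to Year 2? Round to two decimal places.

Change = (72.1 − 81.1) / 81.1 × 100
       = -9.0 / 81.1 × 100 = -11.0974%

-11.10%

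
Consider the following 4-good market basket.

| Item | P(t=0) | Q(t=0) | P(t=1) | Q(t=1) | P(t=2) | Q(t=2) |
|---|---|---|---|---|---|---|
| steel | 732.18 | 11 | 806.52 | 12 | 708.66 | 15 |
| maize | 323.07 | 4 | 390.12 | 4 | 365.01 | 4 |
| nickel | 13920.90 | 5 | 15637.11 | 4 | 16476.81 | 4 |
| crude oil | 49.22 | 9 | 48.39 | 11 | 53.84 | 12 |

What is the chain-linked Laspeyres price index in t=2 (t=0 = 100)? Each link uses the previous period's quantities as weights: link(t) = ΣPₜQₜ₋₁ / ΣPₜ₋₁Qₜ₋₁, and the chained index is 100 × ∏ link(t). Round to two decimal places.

115.40

Link t=0→t=1:
ΣP(t=1)Q(t=0) = 806.52×11 + 390.12×4 + 15637.11×5 + 48.39×9 = 8871.72 + 1560.48 + 78185.55 + 435.51 = 89053.26
ΣP(t=0)Q(t=0) = 732.18×11 + 323.07×4 + 13920.90×5 + 49.22×9 = 8053.98 + 1292.28 + 69604.5 + 442.98 = 79393.74
link = 89053.26/79393.74 = 1.121666
Link t=1→t=2:
ΣP(t=2)Q(t=1) = 708.66×12 + 365.01×4 + 16476.81×4 + 53.84×11 = 8503.92 + 1460.04 + 65907.24 + 592.24 = 76463.44
ΣP(t=1)Q(t=1) = 806.52×12 + 390.12×4 + 15637.11×4 + 48.39×11 = 9678.24 + 1560.48 + 62548.44 + 532.29 = 74319.45
link = 76463.44/74319.45 = 1.028848
Chained index = 100 × 1.121666 × 1.028848 = 115.4024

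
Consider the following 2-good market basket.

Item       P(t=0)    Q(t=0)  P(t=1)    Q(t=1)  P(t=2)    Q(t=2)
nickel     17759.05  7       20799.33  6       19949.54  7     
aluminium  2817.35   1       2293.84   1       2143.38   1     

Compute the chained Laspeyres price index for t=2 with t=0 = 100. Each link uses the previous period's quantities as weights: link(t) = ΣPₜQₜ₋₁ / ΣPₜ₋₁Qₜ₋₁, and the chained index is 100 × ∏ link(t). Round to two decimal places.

111.52

Link t=0→t=1:
ΣP(t=1)Q(t=0) = 20799.33×7 + 2293.84×1 = 145595.31 + 2293.84 = 147889.15
ΣP(t=0)Q(t=0) = 17759.05×7 + 2817.35×1 = 124313.35 + 2817.35 = 127130.7
link = 147889.15/127130.7 = 1.163284
Link t=1→t=2:
ΣP(t=2)Q(t=1) = 19949.54×6 + 2143.38×1 = 119697.24 + 2143.38 = 121840.62
ΣP(t=1)Q(t=1) = 20799.33×6 + 2293.84×1 = 124795.98 + 2293.84 = 127089.82
link = 121840.62/127089.82 = 0.958697
Chained index = 100 × 1.163284 × 0.958697 = 111.5237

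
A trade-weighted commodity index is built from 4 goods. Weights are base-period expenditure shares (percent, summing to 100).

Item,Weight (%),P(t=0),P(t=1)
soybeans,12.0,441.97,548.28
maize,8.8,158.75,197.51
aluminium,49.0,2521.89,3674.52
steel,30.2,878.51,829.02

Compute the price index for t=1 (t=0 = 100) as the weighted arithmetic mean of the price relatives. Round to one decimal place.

125.7

soybeans: 12.0 × (548.28/441.97) = 12.0 × 1.240537 = 14.8864
maize: 8.8 × (197.51/158.75) = 8.8 × 1.244157 = 10.9486
aluminium: 49.0 × (3674.52/2521.89) = 49.0 × 1.457050 = 71.3955
steel: 30.2 × (829.02/878.51) = 30.2 × 0.943666 = 28.4987
Index = Σ wᵢ·(p₁ᵢ/p₀ᵢ) = 14.8864 + 10.9486 + 71.3955 + 28.4987 = 125.7292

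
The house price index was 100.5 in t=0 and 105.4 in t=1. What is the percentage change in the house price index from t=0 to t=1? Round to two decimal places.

Change = (105.4 − 100.5) / 100.5 × 100
       = 4.9 / 100.5 × 100 = 4.8756%

4.88%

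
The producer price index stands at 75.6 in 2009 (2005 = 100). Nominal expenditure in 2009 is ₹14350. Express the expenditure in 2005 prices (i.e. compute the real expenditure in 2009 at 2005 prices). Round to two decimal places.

Real = Nominal ÷ (Index/100) = 14350 ÷ (75.6/100)
     = 14350 ÷ 0.756 = 18981.4815

18981.48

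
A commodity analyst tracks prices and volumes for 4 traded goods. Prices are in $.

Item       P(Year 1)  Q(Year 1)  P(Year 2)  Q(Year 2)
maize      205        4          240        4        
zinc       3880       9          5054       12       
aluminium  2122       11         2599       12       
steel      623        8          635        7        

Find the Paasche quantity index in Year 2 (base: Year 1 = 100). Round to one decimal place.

Paasche quantity index uses current-period prices as weights.
ΣP(Year 2)·Q(Year 2) = 240×4 + 5054×12 + 2599×12 + 635×7 = 960 + 60648 + 31188 + 4445 = 97241
ΣP(Year 2)·Q(Year 1) = 240×4 + 5054×9 + 2599×11 + 635×8 = 960 + 45486 + 28589 + 5080 = 80115
Index = 97241 / 80115 × 100 = 121.3768

121.4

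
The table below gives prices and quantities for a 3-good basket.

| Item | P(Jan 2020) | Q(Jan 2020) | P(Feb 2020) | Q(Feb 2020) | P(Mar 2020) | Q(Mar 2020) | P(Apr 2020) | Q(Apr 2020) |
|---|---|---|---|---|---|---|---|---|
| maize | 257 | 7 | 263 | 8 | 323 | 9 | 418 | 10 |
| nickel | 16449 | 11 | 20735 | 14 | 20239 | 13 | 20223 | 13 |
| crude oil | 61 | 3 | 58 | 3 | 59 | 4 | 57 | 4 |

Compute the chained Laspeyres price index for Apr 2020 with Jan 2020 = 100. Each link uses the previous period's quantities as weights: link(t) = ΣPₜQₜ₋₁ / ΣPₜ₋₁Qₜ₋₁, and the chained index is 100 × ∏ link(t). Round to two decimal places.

123.31

Link Jan 2020→Feb 2020:
ΣP(Feb 2020)Q(Jan 2020) = 263×7 + 20735×11 + 58×3 = 1841 + 228085 + 174 = 230100
ΣP(Jan 2020)Q(Jan 2020) = 257×7 + 16449×11 + 61×3 = 1799 + 180939 + 183 = 182921
link = 230100/182921 = 1.257920
Link Feb 2020→Mar 2020:
ΣP(Mar 2020)Q(Feb 2020) = 323×8 + 20239×14 + 59×3 = 2584 + 283346 + 177 = 286107
ΣP(Feb 2020)Q(Feb 2020) = 263×8 + 20735×14 + 58×3 = 2104 + 290290 + 174 = 292568
link = 286107/292568 = 0.977916
Link Mar 2020→Apr 2020:
ΣP(Apr 2020)Q(Mar 2020) = 418×9 + 20223×13 + 57×4 = 3762 + 262899 + 228 = 266889
ΣP(Mar 2020)Q(Mar 2020) = 323×9 + 20239×13 + 59×4 = 2907 + 263107 + 236 = 266250
link = 266889/266250 = 1.002400
Chained index = 100 × 1.257920 × 0.977916 × 1.002400 = 123.3093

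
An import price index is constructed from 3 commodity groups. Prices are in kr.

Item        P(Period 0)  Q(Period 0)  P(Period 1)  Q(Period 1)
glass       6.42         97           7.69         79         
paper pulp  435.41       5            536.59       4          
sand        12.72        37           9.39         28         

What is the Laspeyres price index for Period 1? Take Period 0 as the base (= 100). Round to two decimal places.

115.47

Laspeyres price index uses base-period quantities as weights.
ΣP(Period 1)·Q(Period 0) = 7.69×97 + 536.59×5 + 9.39×37 = 745.93 + 2682.95 + 347.43 = 3776.31
ΣP(Period 0)·Q(Period 0) = 6.42×97 + 435.41×5 + 12.72×37 = 622.74 + 2177.05 + 470.64 = 3270.43
Index = 3776.31 / 3270.43 × 100 = 115.4683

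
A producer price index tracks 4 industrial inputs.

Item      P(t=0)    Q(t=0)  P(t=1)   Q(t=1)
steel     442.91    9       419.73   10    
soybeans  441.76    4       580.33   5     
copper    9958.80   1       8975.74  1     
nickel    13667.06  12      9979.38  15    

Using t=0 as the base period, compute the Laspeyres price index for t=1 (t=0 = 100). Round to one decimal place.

75.0

Laspeyres price index uses base-period quantities as weights.
ΣP(t=1)·Q(t=0) = 419.73×9 + 580.33×4 + 8975.74×1 + 9979.38×12 = 3777.57 + 2321.32 + 8975.74 + 119752.56 = 134827.19
ΣP(t=0)·Q(t=0) = 442.91×9 + 441.76×4 + 9958.80×1 + 13667.06×12 = 3986.19 + 1767.04 + 9958.8 + 164004.72 = 179716.75
Index = 134827.19 / 179716.75 × 100 = 75.0220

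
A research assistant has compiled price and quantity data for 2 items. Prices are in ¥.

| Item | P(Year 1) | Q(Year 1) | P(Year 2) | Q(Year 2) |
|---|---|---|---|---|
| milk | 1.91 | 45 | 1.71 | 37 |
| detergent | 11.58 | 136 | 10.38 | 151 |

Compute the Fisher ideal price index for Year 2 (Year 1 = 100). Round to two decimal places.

89.63

Laspeyres component (base-period weights):
ΣP(Year 2)Q(Year 1) = 1.71×45 + 10.38×136 = 76.95 + 1411.68 = 1488.63
ΣP(Year 1)Q(Year 1) = 1.91×45 + 11.58×136 = 85.95 + 1574.88 = 1660.83
L = 1488.63 / 1660.83 × 100 = 89.6317
Paasche component (current-period weights):
ΣP(Year 2)Q(Year 2) = 1.71×37 + 10.38×151 = 63.27 + 1567.38 = 1630.65
ΣP(Year 1)Q(Year 2) = 1.91×37 + 11.58×151 = 70.67 + 1748.58 = 1819.25
P = 1630.65 / 1819.25 × 100 = 89.6331
Fisher = √(L × P) = √(89.6317 × 89.6331) = 89.6324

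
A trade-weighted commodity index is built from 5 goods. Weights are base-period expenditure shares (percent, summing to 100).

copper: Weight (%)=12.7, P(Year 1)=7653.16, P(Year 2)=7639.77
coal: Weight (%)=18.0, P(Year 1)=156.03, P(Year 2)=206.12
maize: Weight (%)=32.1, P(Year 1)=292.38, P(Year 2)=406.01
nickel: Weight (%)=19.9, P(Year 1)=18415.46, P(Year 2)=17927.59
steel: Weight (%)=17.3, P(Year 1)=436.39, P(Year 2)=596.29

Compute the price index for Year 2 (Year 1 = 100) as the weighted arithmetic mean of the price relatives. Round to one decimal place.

copper: 12.7 × (7639.77/7653.16) = 12.7 × 0.998250 = 12.6778
coal: 18.0 × (206.12/156.03) = 18.0 × 1.321028 = 23.7785
maize: 32.1 × (406.01/292.38) = 32.1 × 1.388638 = 44.5753
nickel: 19.9 × (17927.59/18415.46) = 19.9 × 0.973508 = 19.3728
steel: 17.3 × (596.29/436.39) = 17.3 × 1.366415 = 23.6390
Index = Σ wᵢ·(p₁ᵢ/p₀ᵢ) = 12.6778 + 23.7785 + 44.5753 + 19.3728 + 23.6390 = 124.0434

124.0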